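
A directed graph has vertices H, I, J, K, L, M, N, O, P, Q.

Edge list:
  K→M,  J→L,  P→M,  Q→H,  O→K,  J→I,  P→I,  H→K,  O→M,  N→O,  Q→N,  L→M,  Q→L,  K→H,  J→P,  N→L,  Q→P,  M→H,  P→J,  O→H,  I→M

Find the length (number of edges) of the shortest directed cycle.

2

For each vertex v, BFS finds the shortest path from v back to v.
The shortest such closed walk is P → J → P, length 2.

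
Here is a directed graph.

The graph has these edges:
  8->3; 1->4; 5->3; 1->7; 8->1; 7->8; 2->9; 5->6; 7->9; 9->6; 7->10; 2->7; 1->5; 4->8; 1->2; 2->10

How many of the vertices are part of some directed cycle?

5

A vertex is on a directed cycle iff it belongs to a strongly connected component of size ≥ 2 (or has a self-loop).
The vertices on cycles are {1, 2, 4, 7, 8} — 5 in total.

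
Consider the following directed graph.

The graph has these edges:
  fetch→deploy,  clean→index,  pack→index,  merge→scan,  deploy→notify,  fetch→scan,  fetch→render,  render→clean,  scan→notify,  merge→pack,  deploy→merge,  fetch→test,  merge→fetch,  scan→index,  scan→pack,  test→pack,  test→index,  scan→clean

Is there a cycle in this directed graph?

Yes

DFS with white/gray/black marking, starting from pack:
pack gray
  index gray
  index black
pack black
merge gray
  scan gray
    scan→pack: pack black — skip
    scan→index: index black — skip
    clean gray
      clean→index: index black — skip
    clean black
    notify gray
    notify black
  scan black
  fetch gray
    test gray
      test→index: index black — skip
      test→pack: pack black — skip
    test black
    render gray
      render→clean: clean black — skip
    render black
    fetch→scan: scan black — skip
    deploy gray
      deploy→merge: merge is gray → back edge
Back edge found, so a cycle exists: merge → fetch → deploy → merge.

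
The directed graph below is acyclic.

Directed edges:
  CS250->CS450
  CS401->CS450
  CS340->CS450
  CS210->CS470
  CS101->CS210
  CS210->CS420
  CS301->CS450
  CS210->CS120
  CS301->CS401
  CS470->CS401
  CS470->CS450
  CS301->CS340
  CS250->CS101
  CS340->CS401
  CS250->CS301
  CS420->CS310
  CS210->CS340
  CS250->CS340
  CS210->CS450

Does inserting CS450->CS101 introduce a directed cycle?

Yes

Adding CS450→CS101 creates a cycle iff CS101 can already reach CS450.
Path from CS101: CS101 → CS210 → CS450.
So CS101 → … → CS450 → CS101 is a cycle.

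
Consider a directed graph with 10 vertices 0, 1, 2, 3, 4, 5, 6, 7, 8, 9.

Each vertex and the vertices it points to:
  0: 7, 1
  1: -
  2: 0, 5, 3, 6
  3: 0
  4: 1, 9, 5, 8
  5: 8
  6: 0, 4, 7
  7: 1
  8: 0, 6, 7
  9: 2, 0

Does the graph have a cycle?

DFS with white/gray/black marking, starting from 2:
2 gray
  0 gray
    7 gray
      1 gray
      1 black
    7 black
    0→1: 1 black — skip
  0 black
  5 gray
    8 gray
      8→0: 0 black — skip
      6 gray
        6→0: 0 black — skip
        4 gray
          4→1: 1 black — skip
          9 gray
            9→2: 2 is gray → back edge
Back edge found, so a cycle exists: 2 → 5 → 8 → 6 → 4 → 9 → 2.

Yes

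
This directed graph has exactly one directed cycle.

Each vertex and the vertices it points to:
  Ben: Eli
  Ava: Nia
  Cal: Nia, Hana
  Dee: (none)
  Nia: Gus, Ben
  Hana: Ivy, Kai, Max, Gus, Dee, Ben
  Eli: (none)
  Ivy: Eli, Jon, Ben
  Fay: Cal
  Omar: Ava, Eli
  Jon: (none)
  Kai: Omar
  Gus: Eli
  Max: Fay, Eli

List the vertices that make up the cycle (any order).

Cal, Fay, Max, Hana

DFS with gray/black marking from Hana:
Hana gray
  Ivy gray
    Eli gray
    Eli black
    Jon gray
    Jon black
    Ben gray
      Ben→Eli: Eli black — skip
    Ben black
  Ivy black
  Kai gray
    Omar gray
      Ava gray
        Nia gray
          Gus gray
            Gus→Eli: Eli black — skip
          Gus black
          Nia→Ben: Ben black — skip
        Nia black
      Ava black
      Omar→Eli: Eli black — skip
    Omar black
  Kai black
  Max gray
    Fay gray
      Cal gray
        Cal→Nia: Nia black — skip
        Cal→Hana: Hana is gray → back edge
Back edge closes the cycle Hana → Max → Fay → Cal → Hana; its vertices are {Cal, Fay, Max, Hana}.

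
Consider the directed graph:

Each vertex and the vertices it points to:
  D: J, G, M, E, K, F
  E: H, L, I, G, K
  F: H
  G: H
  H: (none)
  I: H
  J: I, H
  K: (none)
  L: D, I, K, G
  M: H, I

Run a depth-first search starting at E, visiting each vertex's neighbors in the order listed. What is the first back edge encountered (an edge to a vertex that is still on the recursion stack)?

DFS from E (visiting each vertex's neighbors in the order listed); mark gray on enter, black on exit:
E gray
  H gray
  H black
  L gray
    D gray
      J gray
        I gray
          I→H: H black — skip
        I black
        J→H: H black — skip
      J black
      G gray
        G→H: H black — skip
      G black
      M gray
        M→H: H black — skip
        M→I: I black — skip
      M black
      D→E: E is gray → back edge
First back edge: D → E.

D->E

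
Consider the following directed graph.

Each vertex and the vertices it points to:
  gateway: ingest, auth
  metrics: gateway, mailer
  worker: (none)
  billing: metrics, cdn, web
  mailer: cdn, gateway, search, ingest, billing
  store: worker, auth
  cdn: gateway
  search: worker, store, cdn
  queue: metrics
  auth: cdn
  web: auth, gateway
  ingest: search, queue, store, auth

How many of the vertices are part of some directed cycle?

11

A vertex is on a directed cycle iff it belongs to a strongly connected component of size ≥ 2 (or has a self-loop).
The vertices on cycles are {cdn, web, auth, queue, store, ingest, mailer, search, billing, gateway, metrics} — 11 in total.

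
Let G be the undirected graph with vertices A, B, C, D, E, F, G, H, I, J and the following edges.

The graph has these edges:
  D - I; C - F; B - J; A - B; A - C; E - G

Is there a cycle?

No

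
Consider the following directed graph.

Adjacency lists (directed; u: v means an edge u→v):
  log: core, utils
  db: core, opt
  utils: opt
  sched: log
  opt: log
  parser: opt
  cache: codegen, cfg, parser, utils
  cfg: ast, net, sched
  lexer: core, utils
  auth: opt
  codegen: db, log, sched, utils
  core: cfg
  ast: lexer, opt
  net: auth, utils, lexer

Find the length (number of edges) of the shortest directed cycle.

3

For each vertex v, BFS finds the shortest path from v back to v.
The shortest such closed walk is log → utils → opt → log, length 3.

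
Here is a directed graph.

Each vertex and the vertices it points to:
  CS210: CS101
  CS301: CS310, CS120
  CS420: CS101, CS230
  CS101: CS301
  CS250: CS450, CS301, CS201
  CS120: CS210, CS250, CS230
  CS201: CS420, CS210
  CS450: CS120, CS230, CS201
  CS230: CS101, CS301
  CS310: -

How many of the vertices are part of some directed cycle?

9

A vertex is on a directed cycle iff it belongs to a strongly connected component of size ≥ 2 (or has a self-loop).
The vertices on cycles are {CS101, CS120, CS201, CS210, CS230, CS250, CS301, CS420, CS450} — 9 in total.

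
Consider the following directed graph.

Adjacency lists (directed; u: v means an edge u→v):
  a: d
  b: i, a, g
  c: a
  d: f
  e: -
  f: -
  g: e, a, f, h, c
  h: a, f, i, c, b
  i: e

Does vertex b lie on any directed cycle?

Yes

b is on a cycle iff b can reach itself via ≥1 edge.
b → g → h → b — yes.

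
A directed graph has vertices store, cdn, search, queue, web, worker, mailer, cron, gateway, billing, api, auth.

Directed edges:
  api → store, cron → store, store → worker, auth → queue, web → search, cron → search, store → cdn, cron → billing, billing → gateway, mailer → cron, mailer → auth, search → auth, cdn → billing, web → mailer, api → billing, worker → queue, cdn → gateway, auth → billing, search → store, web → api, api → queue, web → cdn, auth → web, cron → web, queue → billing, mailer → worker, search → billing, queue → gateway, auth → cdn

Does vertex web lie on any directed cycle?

web is on a cycle iff web can reach itself via ≥1 edge.
web → mailer → cron → web — yes.

Yes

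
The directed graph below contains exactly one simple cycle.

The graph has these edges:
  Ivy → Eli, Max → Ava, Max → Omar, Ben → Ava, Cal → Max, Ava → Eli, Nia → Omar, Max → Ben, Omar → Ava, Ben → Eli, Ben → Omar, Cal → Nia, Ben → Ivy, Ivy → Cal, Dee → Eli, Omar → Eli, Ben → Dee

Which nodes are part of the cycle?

DFS with gray/black marking from Cal:
Cal gray
  Max gray
    Ben gray
      Eli gray
      Eli black
      Ivy gray
        Ivy→Eli: Eli black — skip
        Ivy→Cal: Cal is gray → back edge
Back edge closes the cycle Cal → Max → Ben → Ivy → Cal; its vertices are {Ben, Cal, Ivy, Max}.

Ben, Cal, Ivy, Max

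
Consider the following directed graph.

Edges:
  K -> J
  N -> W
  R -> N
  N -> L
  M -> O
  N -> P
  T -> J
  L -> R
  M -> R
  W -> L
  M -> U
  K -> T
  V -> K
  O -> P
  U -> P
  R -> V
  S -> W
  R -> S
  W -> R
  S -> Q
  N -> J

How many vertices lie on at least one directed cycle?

5

A vertex is on a directed cycle iff it belongs to a strongly connected component of size ≥ 2 (or has a self-loop).
The vertices on cycles are {L, N, R, S, W} — 5 in total.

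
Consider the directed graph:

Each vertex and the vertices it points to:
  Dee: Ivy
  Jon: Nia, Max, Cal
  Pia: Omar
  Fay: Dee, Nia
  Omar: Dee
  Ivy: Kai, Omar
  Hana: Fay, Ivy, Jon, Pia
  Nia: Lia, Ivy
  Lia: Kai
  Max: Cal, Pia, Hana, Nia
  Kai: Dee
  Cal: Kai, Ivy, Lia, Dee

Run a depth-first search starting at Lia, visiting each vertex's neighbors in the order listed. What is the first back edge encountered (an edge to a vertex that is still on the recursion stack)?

Ivy->Kai

DFS from Lia (visiting each vertex's neighbors in the order listed); mark gray on enter, black on exit:
Lia gray
  Kai gray
    Dee gray
      Ivy gray
        Ivy→Kai: Kai is gray → back edge
First back edge: Ivy → Kai.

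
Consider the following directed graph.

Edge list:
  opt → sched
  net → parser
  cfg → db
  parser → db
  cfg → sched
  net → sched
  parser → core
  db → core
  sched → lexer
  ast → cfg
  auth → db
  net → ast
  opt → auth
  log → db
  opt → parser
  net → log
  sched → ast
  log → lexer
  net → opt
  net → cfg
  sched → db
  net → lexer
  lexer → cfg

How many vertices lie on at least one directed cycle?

A vertex is on a directed cycle iff it belongs to a strongly connected component of size ≥ 2 (or has a self-loop).
The vertices on cycles are {ast, cfg, lexer, sched} — 4 in total.

4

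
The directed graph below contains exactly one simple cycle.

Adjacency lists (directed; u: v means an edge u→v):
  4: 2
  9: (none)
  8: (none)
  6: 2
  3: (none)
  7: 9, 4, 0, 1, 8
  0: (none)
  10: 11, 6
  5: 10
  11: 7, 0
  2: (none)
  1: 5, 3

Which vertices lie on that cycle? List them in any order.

1, 5, 7, 10, 11

DFS with gray/black marking from 10:
10 gray
  11 gray
    7 gray
      9 gray
      9 black
      4 gray
        2 gray
        2 black
      4 black
      0 gray
      0 black
      1 gray
        5 gray
          5→10: 10 is gray → back edge
Back edge closes the cycle 10 → 11 → 7 → 1 → 5 → 10; its vertices are {1, 5, 7, 10, 11}.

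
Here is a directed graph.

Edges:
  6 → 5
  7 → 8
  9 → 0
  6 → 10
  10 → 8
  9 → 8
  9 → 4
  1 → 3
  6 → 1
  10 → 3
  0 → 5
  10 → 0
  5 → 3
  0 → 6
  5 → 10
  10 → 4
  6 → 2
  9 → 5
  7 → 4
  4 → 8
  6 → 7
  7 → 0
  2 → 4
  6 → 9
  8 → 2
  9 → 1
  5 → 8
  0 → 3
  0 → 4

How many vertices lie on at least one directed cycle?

9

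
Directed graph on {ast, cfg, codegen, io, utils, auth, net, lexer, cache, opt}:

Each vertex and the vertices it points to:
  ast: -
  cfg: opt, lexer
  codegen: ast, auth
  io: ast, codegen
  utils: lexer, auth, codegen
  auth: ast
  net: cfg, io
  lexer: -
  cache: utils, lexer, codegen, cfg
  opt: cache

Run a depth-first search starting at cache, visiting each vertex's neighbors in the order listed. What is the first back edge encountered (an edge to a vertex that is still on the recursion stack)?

opt→cache

DFS from cache (visiting each vertex's neighbors in the order listed); mark gray on enter, black on exit:
cache gray
  utils gray
    lexer gray
    lexer black
    auth gray
      ast gray
      ast black
    auth black
    codegen gray
      codegen→ast: ast black — skip
      codegen→auth: auth black — skip
    codegen black
  utils black
  cache→lexer: lexer black — skip
  cache→codegen: codegen black — skip
  cfg gray
    opt gray
      opt→cache: cache is gray → back edge
First back edge: opt → cache.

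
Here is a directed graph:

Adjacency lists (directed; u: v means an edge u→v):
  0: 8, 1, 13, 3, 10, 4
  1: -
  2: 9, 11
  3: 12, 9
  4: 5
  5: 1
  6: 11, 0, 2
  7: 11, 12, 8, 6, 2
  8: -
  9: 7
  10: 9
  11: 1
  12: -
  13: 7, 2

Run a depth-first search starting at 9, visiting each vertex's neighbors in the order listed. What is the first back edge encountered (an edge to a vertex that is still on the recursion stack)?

13->7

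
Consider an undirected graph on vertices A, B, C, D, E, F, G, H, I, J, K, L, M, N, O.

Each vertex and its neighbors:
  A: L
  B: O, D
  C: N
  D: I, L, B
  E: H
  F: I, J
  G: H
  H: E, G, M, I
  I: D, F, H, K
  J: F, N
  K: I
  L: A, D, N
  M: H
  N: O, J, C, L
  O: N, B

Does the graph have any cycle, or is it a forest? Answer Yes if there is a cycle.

Yes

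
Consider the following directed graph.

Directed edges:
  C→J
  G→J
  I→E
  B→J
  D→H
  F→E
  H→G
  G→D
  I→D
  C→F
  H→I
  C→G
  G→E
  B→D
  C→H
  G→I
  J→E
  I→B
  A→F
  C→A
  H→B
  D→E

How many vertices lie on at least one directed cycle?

5

A vertex is on a directed cycle iff it belongs to a strongly connected component of size ≥ 2 (or has a self-loop).
The vertices on cycles are {B, D, G, H, I} — 5 in total.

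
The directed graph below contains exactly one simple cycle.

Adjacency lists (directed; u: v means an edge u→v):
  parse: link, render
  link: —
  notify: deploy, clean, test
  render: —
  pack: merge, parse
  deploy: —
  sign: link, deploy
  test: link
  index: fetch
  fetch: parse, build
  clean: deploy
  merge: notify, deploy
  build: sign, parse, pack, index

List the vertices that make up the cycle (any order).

DFS with gray/black marking from build:
build gray
  sign gray
    link gray
    link black
    deploy gray
    deploy black
  sign black
  parse gray
    parse→link: link black — skip
    render gray
    render black
  parse black
  pack gray
    merge gray
      notify gray
        notify→deploy: deploy black — skip
        clean gray
          clean→deploy: deploy black — skip
        clean black
        test gray
          test→link: link black — skip
        test black
      notify black
      merge→deploy: deploy black — skip
    merge black
    pack→parse: parse black — skip
  pack black
  index gray
    fetch gray
      fetch→parse: parse black — skip
      fetch→build: build is gray → back edge
Back edge closes the cycle build → index → fetch → build; its vertices are {build, fetch, index}.

build, fetch, index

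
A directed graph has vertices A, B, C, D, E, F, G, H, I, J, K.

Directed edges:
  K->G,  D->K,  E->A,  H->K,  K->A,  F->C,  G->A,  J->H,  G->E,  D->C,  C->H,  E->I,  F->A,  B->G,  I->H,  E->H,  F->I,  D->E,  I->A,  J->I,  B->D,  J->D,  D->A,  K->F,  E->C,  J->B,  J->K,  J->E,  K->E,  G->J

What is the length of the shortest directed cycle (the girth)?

For each vertex v, BFS finds the shortest path from v back to v.
The shortest such closed walk is B → G → J → B, length 3.

3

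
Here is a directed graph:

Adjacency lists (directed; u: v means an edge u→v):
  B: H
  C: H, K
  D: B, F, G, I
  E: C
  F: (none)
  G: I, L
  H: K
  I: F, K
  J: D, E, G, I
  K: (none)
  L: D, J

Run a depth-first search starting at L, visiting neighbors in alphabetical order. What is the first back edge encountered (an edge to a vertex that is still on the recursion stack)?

G→L

DFS from L (visiting neighbors in alphabetical order); mark gray on enter, black on exit:
L gray
  D gray
    B gray
      H gray
        K gray
        K black
      H black
    B black
    F gray
    F black
    G gray
      I gray
        I→F: F black — skip
        I→K: K black — skip
      I black
      G→L: L is gray → back edge
First back edge: G → L.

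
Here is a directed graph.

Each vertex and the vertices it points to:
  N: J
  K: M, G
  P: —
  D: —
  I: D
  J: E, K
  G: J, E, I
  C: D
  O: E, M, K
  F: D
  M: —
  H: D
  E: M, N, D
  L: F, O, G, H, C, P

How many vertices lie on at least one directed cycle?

5

A vertex is on a directed cycle iff it belongs to a strongly connected component of size ≥ 2 (or has a self-loop).
The vertices on cycles are {E, G, J, K, N} — 5 in total.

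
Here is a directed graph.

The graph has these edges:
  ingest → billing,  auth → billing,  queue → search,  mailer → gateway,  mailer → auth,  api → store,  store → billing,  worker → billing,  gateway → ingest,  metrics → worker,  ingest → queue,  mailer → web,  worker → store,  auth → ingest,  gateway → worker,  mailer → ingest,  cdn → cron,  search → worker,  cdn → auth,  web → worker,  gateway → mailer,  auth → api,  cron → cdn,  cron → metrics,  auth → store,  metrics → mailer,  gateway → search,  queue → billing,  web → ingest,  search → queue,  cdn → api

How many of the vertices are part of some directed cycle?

6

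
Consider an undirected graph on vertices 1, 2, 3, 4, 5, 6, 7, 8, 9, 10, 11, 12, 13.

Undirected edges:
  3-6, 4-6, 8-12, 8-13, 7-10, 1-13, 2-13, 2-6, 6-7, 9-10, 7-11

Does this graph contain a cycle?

No

DFS, tracking each vertex's parent; an edge to a visited non-parent vertex closes a cycle.
Start from 10:
visit 10 (parent –)
  visit 9 (parent 10)
    9–10: parent, skip
  visit 7 (parent 10)
    visit 11 (parent 7)
      11–7: parent, skip
    7–10: parent, skip
    visit 6 (parent 7)
      visit 2 (parent 6)
        2–6: parent, skip
        visit 13 (parent 2)
          visit 1 (parent 13)
            1–13: parent, skip
          visit 8 (parent 13)
            visit 12 (parent 8)
              12–8: parent, skip
            8–13: parent, skip
          13–2: parent, skip
      visit 4 (parent 6)
        4–6: parent, skip
      visit 3 (parent 6)
        3–6: parent, skip
      6–7: parent, skip
visit 5 (parent –)
No non-parent visited neighbor found — the graph is a forest.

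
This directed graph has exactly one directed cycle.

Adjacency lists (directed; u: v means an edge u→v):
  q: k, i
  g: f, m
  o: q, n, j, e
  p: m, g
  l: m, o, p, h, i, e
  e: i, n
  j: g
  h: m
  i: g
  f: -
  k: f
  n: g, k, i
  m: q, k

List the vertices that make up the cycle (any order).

DFS with gray/black marking from m:
m gray
  q gray
    k gray
      f gray
      f black
    k black
    i gray
      g gray
        g→f: f black — skip
        g→m: m is gray → back edge
Back edge closes the cycle m → q → i → g → m; its vertices are {g, i, m, q}.

g, i, m, q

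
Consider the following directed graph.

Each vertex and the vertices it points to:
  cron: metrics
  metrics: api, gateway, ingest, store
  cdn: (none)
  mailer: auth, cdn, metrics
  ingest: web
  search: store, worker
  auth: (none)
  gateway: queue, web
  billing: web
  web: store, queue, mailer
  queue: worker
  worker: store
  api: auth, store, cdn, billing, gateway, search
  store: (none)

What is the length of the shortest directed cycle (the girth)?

For each vertex v, BFS finds the shortest path from v back to v.
The shortest such closed walk is metrics → ingest → web → mailer → metrics, length 4.

4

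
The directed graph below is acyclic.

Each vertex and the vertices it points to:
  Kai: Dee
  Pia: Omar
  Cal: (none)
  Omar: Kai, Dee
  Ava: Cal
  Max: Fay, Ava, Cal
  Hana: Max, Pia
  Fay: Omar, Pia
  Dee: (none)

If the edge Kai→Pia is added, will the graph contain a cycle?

Yes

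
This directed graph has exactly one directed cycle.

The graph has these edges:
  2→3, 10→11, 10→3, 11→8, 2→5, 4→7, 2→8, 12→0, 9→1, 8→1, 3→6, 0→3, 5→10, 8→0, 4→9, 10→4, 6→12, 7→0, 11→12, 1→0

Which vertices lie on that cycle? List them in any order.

0, 3, 6, 12

DFS with gray/black marking from 3:
3 gray
  6 gray
    12 gray
      0 gray
        0→3: 3 is gray → back edge
Back edge closes the cycle 3 → 6 → 12 → 0 → 3; its vertices are {0, 3, 6, 12}.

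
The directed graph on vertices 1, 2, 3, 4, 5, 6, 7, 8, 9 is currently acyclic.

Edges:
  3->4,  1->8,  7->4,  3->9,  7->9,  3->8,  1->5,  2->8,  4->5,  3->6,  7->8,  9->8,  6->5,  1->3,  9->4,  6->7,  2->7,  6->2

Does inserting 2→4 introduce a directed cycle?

Adding 2→4 creates a cycle iff 4 can already reach 2.
Explore from 4: no path reaches 2. The graph stays acyclic.

No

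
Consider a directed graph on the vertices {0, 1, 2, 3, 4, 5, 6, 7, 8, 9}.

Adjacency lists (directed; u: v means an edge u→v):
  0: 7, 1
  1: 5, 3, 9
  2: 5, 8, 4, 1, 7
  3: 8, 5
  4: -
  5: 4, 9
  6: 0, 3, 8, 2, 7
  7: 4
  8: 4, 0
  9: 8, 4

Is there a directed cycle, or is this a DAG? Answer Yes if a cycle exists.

Yes

DFS with white/gray/black marking, starting from 4:
4 gray
4 black
0 gray
  7 gray
    7→4: 4 black — skip
  7 black
  1 gray
    5 gray
      5→4: 4 black — skip
      9 gray
        8 gray
          8→4: 4 black — skip
          8→0: 0 is gray → back edge
Back edge found, so a cycle exists: 0 → 1 → 5 → 9 → 8 → 0.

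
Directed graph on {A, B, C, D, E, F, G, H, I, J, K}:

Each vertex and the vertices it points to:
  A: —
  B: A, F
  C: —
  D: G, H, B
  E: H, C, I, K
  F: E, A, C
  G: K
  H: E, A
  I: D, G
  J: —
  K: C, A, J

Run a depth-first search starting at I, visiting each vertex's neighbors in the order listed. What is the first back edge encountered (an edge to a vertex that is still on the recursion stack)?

E→H

DFS from I (visiting each vertex's neighbors in the order listed); mark gray on enter, black on exit:
I gray
  D gray
    G gray
      K gray
        C gray
        C black
        A gray
        A black
        J gray
        J black
      K black
    G black
    H gray
      E gray
        E→H: H is gray → back edge
First back edge: E → H.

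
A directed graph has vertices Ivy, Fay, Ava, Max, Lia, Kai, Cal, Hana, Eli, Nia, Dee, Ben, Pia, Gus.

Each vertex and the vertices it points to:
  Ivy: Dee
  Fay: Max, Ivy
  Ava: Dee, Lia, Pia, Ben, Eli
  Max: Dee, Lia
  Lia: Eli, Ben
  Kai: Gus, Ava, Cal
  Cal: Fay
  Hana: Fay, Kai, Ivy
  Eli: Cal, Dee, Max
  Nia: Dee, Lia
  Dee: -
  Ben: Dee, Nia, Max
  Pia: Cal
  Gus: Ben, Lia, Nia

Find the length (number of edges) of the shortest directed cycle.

For each vertex v, BFS finds the shortest path from v back to v.
The shortest such closed walk is Lia → Ben → Max → Lia, length 3.

3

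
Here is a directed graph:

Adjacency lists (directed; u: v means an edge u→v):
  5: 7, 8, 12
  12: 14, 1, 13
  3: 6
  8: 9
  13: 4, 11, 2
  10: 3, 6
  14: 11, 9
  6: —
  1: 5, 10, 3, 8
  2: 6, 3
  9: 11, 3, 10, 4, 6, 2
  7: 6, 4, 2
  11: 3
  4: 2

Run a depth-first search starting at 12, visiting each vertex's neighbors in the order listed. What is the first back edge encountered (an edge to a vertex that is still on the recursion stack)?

5→12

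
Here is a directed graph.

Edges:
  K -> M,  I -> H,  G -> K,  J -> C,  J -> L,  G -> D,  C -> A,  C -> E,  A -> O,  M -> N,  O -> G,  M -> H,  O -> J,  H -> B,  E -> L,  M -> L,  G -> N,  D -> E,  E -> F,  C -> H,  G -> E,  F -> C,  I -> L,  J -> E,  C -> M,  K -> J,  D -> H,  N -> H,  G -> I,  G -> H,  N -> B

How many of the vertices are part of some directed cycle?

A vertex is on a directed cycle iff it belongs to a strongly connected component of size ≥ 2 (or has a self-loop).
The vertices on cycles are {A, C, D, E, F, G, J, K, O} — 9 in total.

9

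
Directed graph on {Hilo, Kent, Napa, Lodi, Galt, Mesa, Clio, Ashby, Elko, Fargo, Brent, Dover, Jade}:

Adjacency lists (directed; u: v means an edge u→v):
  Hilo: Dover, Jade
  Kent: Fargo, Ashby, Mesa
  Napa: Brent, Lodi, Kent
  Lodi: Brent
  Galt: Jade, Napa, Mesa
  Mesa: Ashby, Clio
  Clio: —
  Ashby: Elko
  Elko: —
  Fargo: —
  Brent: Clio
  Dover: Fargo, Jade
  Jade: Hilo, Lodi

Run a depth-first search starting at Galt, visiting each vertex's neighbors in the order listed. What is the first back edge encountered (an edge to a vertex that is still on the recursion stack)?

DFS from Galt (visiting each vertex's neighbors in the order listed); mark gray on enter, black on exit:
Galt gray
  Jade gray
    Hilo gray
      Dover gray
        Fargo gray
        Fargo black
        Dover→Jade: Jade is gray → back edge
First back edge: Dover → Jade.

Dover->Jade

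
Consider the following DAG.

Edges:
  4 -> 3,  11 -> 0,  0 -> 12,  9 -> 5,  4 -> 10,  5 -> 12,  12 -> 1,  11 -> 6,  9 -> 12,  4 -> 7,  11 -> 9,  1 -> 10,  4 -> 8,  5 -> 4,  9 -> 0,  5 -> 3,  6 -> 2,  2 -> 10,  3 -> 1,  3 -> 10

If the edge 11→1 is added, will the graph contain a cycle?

No

Adding 11→1 creates a cycle iff 1 can already reach 11.
Explore from 1: no path reaches 11. The graph stays acyclic.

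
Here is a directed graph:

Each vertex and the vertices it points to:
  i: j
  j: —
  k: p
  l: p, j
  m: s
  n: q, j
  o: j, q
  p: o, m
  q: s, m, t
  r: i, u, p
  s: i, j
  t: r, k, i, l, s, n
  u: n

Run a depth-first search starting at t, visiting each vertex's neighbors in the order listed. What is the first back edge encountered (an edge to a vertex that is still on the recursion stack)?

DFS from t (visiting each vertex's neighbors in the order listed); mark gray on enter, black on exit:
t gray
  r gray
    i gray
      j gray
      j black
    i black
    u gray
      n gray
        q gray
          s gray
            s→i: i black — skip
            s→j: j black — skip
          s black
          m gray
            m→s: s black — skip
          m black
          q→t: t is gray → back edge
First back edge: q → t.

q->t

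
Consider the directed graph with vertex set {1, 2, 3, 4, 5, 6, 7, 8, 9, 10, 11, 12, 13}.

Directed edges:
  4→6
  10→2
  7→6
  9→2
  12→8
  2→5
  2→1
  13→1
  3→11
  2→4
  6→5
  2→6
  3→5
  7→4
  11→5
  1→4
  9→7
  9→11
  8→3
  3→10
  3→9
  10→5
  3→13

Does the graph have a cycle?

DFS with white/gray/black marking, starting from 7:
7 gray
  6 gray
    5 gray
    5 black
  6 black
  4 gray
    4→6: 6 black — skip
  4 black
7 black
1 gray
  1→4: 4 black — skip
1 black
2 gray
  2→6: 6 black — skip
  2→4: 4 black — skip
  2→1: 1 black — skip
  2→5: 5 black — skip
2 black
3 gray
  11 gray
    11→5: 5 black — skip
  11 black
  13 gray
    13→1: 1 black — skip
  13 black
  3→5: 5 black — skip
  9 gray
    9→7: 7 black — skip
    9→2: 2 black — skip
    9→11: 11 black — skip
  9 black
  10 gray
    10→2: 2 black — skip
    10→5: 5 black — skip
  10 black
3 black
8 gray
  8→3: 3 black — skip
8 black
12 gray
  12→8: 8 black — skip
12 black
Every edge goes to a white or black vertex — no back edge, so the graph is acyclic.

No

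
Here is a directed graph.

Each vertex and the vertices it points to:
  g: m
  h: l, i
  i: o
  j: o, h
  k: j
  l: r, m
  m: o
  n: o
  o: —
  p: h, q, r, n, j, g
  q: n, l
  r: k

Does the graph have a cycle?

Yes

DFS with white/gray/black marking, starting from g:
g gray
  m gray
    o gray
    o black
  m black
g black
h gray
  l gray
    r gray
      k gray
        j gray
          j→o: o black — skip
          j→h: h is gray → back edge
Back edge found, so a cycle exists: h → l → r → k → j → h.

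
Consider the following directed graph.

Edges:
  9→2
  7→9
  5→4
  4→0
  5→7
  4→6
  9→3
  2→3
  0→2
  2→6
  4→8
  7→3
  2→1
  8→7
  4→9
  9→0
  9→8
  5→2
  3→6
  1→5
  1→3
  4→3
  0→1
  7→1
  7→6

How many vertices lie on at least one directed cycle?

8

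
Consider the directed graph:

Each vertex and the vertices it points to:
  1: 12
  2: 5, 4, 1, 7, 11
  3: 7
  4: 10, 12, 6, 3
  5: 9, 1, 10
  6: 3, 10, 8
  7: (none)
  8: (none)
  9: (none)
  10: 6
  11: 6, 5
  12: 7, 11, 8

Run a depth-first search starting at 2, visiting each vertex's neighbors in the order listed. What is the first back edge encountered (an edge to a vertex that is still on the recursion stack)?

10→6

DFS from 2 (visiting each vertex's neighbors in the order listed); mark gray on enter, black on exit:
2 gray
  5 gray
    9 gray
    9 black
    1 gray
      12 gray
        7 gray
        7 black
        11 gray
          6 gray
            3 gray
              3→7: 7 black — skip
            3 black
            10 gray
              10→6: 6 is gray → back edge
First back edge: 10 → 6.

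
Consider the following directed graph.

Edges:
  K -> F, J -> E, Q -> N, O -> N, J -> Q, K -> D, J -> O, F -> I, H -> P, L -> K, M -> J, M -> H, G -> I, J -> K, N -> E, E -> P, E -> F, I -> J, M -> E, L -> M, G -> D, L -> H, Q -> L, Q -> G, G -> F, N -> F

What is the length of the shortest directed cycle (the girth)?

For each vertex v, BFS finds the shortest path from v back to v.
The shortest such closed walk is Q → G → I → J → Q, length 4.

4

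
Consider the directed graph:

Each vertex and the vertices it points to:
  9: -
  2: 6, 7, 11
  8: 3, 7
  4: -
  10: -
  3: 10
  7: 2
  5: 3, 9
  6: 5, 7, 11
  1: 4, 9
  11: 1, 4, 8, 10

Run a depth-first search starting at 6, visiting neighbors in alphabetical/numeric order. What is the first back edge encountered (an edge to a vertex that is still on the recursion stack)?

2->6

DFS from 6 (visiting neighbors in alphabetical/numeric order); mark gray on enter, black on exit:
6 gray
  5 gray
    3 gray
      10 gray
      10 black
    3 black
    9 gray
    9 black
  5 black
  7 gray
    2 gray
      2→6: 6 is gray → back edge
First back edge: 2 → 6.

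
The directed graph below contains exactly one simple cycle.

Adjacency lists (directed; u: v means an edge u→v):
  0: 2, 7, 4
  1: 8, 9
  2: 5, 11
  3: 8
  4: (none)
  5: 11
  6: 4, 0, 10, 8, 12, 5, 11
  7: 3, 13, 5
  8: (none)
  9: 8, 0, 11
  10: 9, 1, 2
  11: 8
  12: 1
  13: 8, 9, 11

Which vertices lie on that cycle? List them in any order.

0, 7, 9, 13

DFS with gray/black marking from 0:
0 gray
  2 gray
    5 gray
      11 gray
        8 gray
        8 black
      11 black
    5 black
    2→11: 11 black — skip
  2 black
  7 gray
    3 gray
      3→8: 8 black — skip
    3 black
    13 gray
      13→8: 8 black — skip
      9 gray
        9→8: 8 black — skip
        9→0: 0 is gray → back edge
Back edge closes the cycle 0 → 7 → 13 → 9 → 0; its vertices are {0, 7, 9, 13}.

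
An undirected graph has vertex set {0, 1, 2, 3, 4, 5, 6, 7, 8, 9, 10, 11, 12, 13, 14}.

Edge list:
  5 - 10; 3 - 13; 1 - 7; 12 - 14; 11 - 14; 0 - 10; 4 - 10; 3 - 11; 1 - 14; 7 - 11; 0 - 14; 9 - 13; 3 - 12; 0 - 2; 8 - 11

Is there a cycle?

Yes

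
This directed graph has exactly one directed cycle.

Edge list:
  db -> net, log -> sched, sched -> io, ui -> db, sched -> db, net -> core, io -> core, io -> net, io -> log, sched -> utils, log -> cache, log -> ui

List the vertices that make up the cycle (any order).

DFS with gray/black marking from log:
log gray
  ui gray
    db gray
      net gray
        core gray
        core black
      net black
    db black
  ui black
  cache gray
  cache black
  sched gray
    utils gray
    utils black
    io gray
      io→log: log is gray → back edge
Back edge closes the cycle log → sched → io → log; its vertices are {io, log, sched}.

io, log, sched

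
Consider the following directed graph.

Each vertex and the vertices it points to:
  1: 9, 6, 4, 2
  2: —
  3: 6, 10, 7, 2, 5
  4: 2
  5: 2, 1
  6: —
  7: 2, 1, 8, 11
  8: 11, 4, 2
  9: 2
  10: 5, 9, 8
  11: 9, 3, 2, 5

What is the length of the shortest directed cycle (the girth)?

3

For each vertex v, BFS finds the shortest path from v back to v.
The shortest such closed walk is 3 → 7 → 11 → 3, length 3.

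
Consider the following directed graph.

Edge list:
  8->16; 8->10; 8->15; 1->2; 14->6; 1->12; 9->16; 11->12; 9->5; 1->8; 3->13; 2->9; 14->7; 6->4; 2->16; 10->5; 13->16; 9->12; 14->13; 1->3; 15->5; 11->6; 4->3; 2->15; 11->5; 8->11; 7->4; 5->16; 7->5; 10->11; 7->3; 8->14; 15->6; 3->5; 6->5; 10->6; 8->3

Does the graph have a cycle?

No

DFS with white/gray/black marking, starting from 9:
9 gray
  12 gray
  12 black
  5 gray
    16 gray
    16 black
  5 black
  9→16: 16 black — skip
9 black
1 gray
  1→12: 12 black — skip
  3 gray
    13 gray
      13→16: 16 black — skip
    13 black
    3→5: 5 black — skip
  3 black
  2 gray
    2→9: 9 black — skip
    2→16: 16 black — skip
    15 gray
      15→5: 5 black — skip
      6 gray
        6→5: 5 black — skip
        4 gray
          4→3: 3 black — skip
        4 black
      6 black
    15 black
  2 black
  8 gray
    8→16: 16 black — skip
    14 gray
      14→13: 13 black — skip
      14→6: 6 black — skip
      7 gray
        7→3: 3 black — skip
        7→5: 5 black — skip
        7→4: 4 black — skip
      7 black
    14 black
    8→3: 3 black — skip
    10 gray
      10→6: 6 black — skip
      10→5: 5 black — skip
      11 gray
        11→5: 5 black — skip
        11→12: 12 black — skip
        11→6: 6 black — skip
      11 black
    10 black
    8→11: 11 black — skip
    8→15: 15 black — skip
  8 black
1 black
Every edge goes to a white or black vertex — no back edge, so the graph is acyclic.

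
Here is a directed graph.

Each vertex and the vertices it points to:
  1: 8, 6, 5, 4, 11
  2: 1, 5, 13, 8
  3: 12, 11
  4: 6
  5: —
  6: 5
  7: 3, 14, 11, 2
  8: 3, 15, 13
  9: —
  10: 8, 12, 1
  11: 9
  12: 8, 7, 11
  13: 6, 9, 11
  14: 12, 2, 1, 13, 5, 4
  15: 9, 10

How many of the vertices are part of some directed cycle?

9

A vertex is on a directed cycle iff it belongs to a strongly connected component of size ≥ 2 (or has a self-loop).
The vertices on cycles are {1, 2, 3, 7, 8, 10, 12, 14, 15} — 9 in total.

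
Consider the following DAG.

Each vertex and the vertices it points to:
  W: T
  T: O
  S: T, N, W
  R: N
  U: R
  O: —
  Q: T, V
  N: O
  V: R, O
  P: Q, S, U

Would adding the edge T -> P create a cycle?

Adding T→P creates a cycle iff P can already reach T.
Path from P: P → S → T.
So P → … → T → P is a cycle.

Yes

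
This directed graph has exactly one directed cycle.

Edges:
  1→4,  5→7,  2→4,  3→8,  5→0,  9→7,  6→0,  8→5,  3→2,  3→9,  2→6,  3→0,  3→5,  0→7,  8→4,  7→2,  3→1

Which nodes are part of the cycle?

DFS with gray/black marking from 2:
2 gray
  4 gray
  4 black
  6 gray
    0 gray
      7 gray
        7→2: 2 is gray → back edge
Back edge closes the cycle 2 → 6 → 0 → 7 → 2; its vertices are {0, 2, 6, 7}.

0, 2, 6, 7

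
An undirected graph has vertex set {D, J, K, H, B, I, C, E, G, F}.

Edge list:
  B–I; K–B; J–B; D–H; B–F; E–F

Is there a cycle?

No

DFS, tracking each vertex's parent; an edge to a visited non-parent vertex closes a cycle.
Start from J:
visit J (parent –)
  visit B (parent J)
    B–J: parent, skip
    visit I (parent B)
      I–B: parent, skip
    visit K (parent B)
      K–B: parent, skip
    visit F (parent B)
      F–B: parent, skip
      visit E (parent F)
        E–F: parent, skip
visit D (parent –)
  visit H (parent D)
    H–D: parent, skip
visit C (parent –)
visit G (parent –)
No non-parent visited neighbor found — the graph is a forest.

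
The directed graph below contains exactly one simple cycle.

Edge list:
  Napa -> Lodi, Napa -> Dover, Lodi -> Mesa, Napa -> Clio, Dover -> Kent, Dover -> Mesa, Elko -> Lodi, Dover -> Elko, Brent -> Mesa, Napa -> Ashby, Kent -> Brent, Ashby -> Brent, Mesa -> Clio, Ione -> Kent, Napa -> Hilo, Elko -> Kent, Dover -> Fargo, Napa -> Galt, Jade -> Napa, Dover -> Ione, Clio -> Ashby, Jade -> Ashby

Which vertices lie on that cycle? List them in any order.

DFS with gray/black marking from Clio:
Clio gray
  Ashby gray
    Brent gray
      Mesa gray
        Mesa→Clio: Clio is gray → back edge
Back edge closes the cycle Clio → Ashby → Brent → Mesa → Clio; its vertices are {Clio, Mesa, Ashby, Brent}.

Clio, Mesa, Ashby, Brent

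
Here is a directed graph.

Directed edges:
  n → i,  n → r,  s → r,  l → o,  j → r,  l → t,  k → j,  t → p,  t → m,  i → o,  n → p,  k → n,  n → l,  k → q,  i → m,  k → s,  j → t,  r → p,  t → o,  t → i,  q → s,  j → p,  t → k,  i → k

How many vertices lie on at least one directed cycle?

6

A vertex is on a directed cycle iff it belongs to a strongly connected component of size ≥ 2 (or has a self-loop).
The vertices on cycles are {i, j, k, l, n, t} — 6 in total.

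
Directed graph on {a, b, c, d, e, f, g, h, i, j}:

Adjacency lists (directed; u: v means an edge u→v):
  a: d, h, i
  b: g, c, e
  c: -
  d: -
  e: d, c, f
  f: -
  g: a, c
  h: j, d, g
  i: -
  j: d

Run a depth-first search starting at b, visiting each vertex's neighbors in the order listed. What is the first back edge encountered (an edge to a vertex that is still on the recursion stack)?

h→g

DFS from b (visiting each vertex's neighbors in the order listed); mark gray on enter, black on exit:
b gray
  g gray
    a gray
      d gray
      d black
      h gray
        j gray
          j→d: d black — skip
        j black
        h→d: d black — skip
        h→g: g is gray → back edge
First back edge: h → g.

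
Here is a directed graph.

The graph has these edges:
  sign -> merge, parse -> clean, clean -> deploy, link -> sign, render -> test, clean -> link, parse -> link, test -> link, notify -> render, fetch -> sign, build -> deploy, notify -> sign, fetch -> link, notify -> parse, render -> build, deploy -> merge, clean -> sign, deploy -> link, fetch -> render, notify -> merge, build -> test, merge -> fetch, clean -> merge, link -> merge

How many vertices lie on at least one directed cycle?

8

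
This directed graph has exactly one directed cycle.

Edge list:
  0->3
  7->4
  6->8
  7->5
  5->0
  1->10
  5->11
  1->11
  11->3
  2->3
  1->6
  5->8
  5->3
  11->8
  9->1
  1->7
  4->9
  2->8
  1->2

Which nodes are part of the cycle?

DFS with gray/black marking from 9:
9 gray
  1 gray
    2 gray
      8 gray
      8 black
      3 gray
      3 black
    2 black
    7 gray
      4 gray
        4→9: 9 is gray → back edge
Back edge closes the cycle 9 → 1 → 7 → 4 → 9; its vertices are {1, 4, 7, 9}.

1, 4, 7, 9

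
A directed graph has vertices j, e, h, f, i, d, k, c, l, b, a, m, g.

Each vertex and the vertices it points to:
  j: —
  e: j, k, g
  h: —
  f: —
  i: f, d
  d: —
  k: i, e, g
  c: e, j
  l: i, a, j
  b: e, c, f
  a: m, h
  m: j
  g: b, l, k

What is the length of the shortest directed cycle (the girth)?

For each vertex v, BFS finds the shortest path from v back to v.
The shortest such closed walk is g → k → g, length 2.

2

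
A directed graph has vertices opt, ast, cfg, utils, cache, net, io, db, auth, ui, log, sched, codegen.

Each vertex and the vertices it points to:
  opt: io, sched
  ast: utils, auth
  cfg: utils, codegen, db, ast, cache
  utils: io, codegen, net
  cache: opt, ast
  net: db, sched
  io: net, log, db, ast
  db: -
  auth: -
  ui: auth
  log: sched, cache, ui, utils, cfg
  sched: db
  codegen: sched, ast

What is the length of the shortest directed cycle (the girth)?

For each vertex v, BFS finds the shortest path from v back to v.
The shortest such closed walk is log → utils → io → log, length 3.

3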